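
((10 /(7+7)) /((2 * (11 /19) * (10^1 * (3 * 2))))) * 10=95 /924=0.10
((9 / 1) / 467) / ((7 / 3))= 27 / 3269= 0.01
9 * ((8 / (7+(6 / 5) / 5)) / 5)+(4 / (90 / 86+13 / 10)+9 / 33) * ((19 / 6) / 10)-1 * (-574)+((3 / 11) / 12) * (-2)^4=6322383223 / 10957740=576.98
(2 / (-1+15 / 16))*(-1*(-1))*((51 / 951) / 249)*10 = -5440 / 78933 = -0.07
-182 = -182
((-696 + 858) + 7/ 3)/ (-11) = -493/ 33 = -14.94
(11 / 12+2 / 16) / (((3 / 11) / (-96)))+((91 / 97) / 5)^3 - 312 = -232273017787 / 342252375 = -678.66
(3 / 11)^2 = 9 / 121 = 0.07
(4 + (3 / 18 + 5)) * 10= 91.67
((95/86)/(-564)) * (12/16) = -95/64672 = -0.00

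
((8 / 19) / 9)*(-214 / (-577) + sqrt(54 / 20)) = 1712 / 98667 + 4*sqrt(30) / 285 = 0.09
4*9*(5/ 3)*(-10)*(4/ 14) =-1200/ 7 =-171.43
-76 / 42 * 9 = -114 / 7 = -16.29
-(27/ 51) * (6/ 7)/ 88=-27/ 5236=-0.01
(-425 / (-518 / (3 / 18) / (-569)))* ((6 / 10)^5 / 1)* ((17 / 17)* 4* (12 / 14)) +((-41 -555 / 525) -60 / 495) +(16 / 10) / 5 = -468178514 / 7478625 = -62.60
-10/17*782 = -460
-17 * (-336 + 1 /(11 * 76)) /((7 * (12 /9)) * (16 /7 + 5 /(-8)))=4775215 /12958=368.51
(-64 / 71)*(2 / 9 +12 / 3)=-2432 / 639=-3.81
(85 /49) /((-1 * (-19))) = 0.09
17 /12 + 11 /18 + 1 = 109 /36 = 3.03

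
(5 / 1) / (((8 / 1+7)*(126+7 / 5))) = 5 / 1911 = 0.00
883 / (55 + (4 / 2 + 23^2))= 883 / 586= 1.51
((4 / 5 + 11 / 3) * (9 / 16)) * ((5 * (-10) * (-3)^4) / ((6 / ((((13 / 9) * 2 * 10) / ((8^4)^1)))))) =-195975 / 16384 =-11.96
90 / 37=2.43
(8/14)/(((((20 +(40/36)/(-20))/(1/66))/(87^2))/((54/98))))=2452356/1354507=1.81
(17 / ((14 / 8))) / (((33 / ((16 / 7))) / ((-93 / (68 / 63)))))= -4464 / 77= -57.97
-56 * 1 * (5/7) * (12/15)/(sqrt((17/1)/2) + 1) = 64/15 - 32 * sqrt(34)/15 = -8.17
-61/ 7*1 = -61/ 7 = -8.71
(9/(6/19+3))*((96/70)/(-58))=-456/7105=-0.06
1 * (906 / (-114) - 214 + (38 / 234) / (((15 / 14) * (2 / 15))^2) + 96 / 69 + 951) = 37753715 / 51129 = 738.40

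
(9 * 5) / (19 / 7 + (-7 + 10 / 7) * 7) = -315 / 254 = -1.24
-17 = -17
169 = 169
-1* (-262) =262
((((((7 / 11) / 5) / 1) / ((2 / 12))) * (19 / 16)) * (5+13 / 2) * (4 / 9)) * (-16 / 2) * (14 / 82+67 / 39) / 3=-3695272 / 158301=-23.34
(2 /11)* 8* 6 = 96 /11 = 8.73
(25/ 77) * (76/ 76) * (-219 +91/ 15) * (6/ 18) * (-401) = 6403970/ 693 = 9240.94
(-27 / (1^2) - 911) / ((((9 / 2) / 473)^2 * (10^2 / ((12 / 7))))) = -119918744 / 675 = -177657.40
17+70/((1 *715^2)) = 1738179/102245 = 17.00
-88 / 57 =-1.54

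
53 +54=107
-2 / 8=-1 / 4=-0.25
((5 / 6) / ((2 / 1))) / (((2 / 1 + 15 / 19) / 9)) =285 / 212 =1.34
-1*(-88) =88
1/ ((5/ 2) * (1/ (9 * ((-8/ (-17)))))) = 144/ 85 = 1.69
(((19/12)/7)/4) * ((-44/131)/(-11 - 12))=209/253092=0.00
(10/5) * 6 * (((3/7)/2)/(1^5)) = 18/7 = 2.57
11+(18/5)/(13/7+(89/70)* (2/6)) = 6025/479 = 12.58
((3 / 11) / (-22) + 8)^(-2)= 58564 / 3736489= 0.02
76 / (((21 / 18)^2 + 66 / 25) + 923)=68400 / 834301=0.08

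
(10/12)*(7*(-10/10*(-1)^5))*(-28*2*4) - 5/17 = -66655/51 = -1306.96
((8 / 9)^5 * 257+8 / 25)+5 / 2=429394709 / 2952450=145.44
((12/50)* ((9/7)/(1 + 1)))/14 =27/2450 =0.01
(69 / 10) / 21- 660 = -46177 / 70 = -659.67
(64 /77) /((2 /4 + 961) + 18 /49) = 896 /1036893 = 0.00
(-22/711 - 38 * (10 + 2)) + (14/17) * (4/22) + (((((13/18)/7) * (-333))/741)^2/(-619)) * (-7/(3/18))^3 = -13536785774896/29710438263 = -455.62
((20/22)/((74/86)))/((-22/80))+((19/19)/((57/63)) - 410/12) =-18834613/510378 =-36.90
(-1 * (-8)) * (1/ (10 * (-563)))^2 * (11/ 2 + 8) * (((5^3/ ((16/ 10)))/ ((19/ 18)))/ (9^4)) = 25/ 650420388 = 0.00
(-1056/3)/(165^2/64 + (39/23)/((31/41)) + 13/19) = -305186816/371354675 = -0.82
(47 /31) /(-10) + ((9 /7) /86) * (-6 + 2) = -19727 /93310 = -0.21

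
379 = 379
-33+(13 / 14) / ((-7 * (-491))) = -1587881 / 48118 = -33.00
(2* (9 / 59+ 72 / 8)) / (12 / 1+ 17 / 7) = 7560 / 5959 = 1.27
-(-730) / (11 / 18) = 13140 / 11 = 1194.55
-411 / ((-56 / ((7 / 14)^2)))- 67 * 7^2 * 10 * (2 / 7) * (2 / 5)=-840037 / 224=-3750.17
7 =7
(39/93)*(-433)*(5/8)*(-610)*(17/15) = 78457.97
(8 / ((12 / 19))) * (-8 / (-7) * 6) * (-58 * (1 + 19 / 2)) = -52896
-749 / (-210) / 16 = 107 / 480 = 0.22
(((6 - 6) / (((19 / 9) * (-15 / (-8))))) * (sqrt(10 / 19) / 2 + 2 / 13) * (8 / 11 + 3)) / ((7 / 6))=0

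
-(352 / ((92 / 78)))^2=-47114496 / 529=-89063.32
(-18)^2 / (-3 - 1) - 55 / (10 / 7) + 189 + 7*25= 489 / 2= 244.50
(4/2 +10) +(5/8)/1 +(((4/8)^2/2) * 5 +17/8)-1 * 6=75/8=9.38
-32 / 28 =-8 / 7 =-1.14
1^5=1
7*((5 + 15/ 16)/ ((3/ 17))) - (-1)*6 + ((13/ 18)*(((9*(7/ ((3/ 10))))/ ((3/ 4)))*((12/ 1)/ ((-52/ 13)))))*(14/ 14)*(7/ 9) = -99503/ 432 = -230.33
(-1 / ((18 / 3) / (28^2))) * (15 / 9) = -1960 / 9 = -217.78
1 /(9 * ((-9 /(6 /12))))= -1 /162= -0.01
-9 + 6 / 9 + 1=-22 / 3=-7.33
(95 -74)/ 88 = 21/ 88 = 0.24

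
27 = 27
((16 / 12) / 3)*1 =4 / 9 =0.44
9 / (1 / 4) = 36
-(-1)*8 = 8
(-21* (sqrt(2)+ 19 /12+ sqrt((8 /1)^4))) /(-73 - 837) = 3* sqrt(2) /130+ 787 /520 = 1.55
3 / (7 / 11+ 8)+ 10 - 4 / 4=888 / 95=9.35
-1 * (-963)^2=-927369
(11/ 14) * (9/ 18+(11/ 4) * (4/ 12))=187/ 168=1.11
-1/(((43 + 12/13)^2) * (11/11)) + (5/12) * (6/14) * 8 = 3259227/2282287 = 1.43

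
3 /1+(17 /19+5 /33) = 2537 /627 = 4.05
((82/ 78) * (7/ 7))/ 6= 41/ 234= 0.18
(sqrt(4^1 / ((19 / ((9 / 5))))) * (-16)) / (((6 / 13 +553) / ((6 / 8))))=-936 * sqrt(95) / 683525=-0.01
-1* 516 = -516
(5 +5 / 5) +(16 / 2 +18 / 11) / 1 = 172 / 11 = 15.64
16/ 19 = 0.84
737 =737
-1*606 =-606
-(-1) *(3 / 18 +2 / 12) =1 / 3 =0.33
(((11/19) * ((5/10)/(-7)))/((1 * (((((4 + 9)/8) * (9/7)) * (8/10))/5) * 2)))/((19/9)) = -275/9386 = -0.03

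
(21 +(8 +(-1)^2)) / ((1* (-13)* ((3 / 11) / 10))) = -1100 / 13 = -84.62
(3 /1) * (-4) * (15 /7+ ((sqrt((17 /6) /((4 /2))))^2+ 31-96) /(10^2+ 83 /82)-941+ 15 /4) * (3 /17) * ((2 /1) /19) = 1302118658 /6242621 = 208.59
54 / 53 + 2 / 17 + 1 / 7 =8069 / 6307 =1.28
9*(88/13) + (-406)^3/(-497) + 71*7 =124801307/923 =135212.68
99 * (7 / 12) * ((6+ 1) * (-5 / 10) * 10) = -8085 / 4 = -2021.25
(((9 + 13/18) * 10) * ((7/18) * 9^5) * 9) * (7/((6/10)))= 468838125/2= 234419062.50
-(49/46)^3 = -117649/97336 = -1.21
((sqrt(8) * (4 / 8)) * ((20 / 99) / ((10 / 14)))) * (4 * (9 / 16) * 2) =1.80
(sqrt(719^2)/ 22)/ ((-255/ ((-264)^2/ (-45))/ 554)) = 140210752/ 1275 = 109969.22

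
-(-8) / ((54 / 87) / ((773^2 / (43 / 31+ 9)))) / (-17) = -1074357142 / 24633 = -43614.55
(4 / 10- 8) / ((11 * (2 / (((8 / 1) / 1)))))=-152 / 55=-2.76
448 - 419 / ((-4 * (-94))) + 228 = 253757 / 376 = 674.89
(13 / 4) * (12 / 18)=13 / 6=2.17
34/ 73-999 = -72893/ 73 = -998.53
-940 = -940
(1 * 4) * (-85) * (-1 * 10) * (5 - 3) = 6800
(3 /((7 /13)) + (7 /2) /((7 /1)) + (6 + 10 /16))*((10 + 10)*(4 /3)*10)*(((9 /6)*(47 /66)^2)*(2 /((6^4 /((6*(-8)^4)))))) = 2233740800 /22869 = 97675.49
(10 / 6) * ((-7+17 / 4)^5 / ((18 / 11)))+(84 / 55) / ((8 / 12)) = -480211979 / 3041280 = -157.90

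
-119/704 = -0.17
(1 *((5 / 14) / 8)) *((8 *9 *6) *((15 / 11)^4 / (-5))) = -1366875 / 102487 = -13.34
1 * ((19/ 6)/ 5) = 19/ 30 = 0.63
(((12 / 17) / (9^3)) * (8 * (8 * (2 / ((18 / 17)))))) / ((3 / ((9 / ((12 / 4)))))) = 256 / 2187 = 0.12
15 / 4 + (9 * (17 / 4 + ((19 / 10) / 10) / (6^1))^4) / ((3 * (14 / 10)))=6254806465303 / 8640000000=723.94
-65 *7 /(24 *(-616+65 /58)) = 13195 /427956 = 0.03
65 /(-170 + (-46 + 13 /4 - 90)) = -260 /1211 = -0.21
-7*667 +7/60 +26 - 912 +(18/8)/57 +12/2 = -3162841/570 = -5548.84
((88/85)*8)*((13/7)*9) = 82368/595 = 138.43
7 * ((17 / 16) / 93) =0.08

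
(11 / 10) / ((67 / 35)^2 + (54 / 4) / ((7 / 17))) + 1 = 91998 / 89303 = 1.03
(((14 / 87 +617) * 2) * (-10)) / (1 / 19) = -20403340 / 87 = -234521.15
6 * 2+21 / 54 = 223 / 18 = 12.39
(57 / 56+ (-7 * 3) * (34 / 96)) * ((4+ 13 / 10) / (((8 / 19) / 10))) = -724033 / 896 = -808.07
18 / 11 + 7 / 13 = 311 / 143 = 2.17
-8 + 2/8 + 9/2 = -13/4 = -3.25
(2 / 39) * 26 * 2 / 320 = 1 / 120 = 0.01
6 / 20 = 3 / 10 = 0.30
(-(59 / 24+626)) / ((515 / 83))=-1251889 / 12360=-101.29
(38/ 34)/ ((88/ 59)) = 1121/ 1496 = 0.75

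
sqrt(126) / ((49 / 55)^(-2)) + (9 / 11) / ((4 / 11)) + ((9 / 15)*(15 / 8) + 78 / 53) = 2055 / 424 + 7203*sqrt(14) / 3025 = 13.76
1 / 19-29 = -550 / 19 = -28.95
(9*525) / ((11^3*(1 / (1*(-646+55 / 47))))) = -143200575 / 62557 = -2289.12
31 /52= 0.60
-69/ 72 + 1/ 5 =-91/ 120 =-0.76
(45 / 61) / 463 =45 / 28243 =0.00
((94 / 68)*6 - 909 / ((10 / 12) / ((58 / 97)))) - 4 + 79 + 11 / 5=-934549 / 1649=-566.74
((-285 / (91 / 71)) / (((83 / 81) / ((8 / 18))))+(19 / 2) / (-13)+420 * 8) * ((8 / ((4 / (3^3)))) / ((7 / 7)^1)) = 1330781427 / 7553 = 176192.43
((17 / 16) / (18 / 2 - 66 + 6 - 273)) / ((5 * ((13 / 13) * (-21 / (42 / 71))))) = 17 / 920160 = 0.00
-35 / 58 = -0.60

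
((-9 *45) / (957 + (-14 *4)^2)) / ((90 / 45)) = -405 / 8186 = -0.05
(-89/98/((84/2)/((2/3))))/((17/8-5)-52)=356/1355193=0.00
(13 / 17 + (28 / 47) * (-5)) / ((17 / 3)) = -5307 / 13583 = -0.39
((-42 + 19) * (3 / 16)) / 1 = -69 / 16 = -4.31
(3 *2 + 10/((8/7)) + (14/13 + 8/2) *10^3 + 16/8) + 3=265027/52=5096.67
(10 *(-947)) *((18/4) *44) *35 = -65627100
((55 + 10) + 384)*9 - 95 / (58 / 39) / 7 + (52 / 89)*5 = 145793309 / 36134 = 4034.80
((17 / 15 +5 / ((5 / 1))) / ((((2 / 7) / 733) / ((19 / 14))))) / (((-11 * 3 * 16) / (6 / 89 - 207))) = 85497853 / 29370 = 2911.06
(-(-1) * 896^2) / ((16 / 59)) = 2960384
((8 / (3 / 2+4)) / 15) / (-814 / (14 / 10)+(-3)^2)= -112 / 661155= -0.00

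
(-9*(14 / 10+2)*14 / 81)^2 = 56644 / 2025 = 27.97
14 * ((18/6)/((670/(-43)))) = -903/335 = -2.70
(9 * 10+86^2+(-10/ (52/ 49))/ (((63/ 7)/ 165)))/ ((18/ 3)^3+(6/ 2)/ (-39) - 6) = 570433/ 16374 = 34.84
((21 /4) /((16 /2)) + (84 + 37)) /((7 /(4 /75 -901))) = -37579129 /2400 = -15657.97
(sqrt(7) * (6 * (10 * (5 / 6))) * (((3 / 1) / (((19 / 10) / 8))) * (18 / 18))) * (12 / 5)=28800 * sqrt(7) / 19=4010.40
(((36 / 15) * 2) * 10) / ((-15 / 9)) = -144 / 5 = -28.80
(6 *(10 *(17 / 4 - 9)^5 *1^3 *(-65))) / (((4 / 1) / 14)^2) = 118295629725 / 1024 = 115523075.90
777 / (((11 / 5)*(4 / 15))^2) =4370625 / 1936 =2257.55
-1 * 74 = -74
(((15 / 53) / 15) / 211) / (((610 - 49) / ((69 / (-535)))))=-23 / 1118803235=-0.00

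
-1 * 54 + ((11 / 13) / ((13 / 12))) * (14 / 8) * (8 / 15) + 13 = -34029 / 845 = -40.27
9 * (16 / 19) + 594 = 11430 / 19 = 601.58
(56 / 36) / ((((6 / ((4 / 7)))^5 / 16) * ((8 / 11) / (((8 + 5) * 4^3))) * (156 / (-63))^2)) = 0.04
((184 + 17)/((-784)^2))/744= 67/152434688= 0.00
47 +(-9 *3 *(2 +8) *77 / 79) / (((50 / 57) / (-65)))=1544252 / 79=19547.49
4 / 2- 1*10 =-8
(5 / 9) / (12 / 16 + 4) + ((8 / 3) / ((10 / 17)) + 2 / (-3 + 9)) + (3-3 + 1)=5116 / 855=5.98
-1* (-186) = 186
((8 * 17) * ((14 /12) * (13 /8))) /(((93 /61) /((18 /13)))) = 7259 /31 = 234.16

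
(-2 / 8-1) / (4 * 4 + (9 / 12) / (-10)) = -50 / 637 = -0.08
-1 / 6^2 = -1 / 36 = -0.03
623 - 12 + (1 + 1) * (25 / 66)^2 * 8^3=825379 / 1089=757.92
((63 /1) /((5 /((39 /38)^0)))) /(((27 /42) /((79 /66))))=3871 /165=23.46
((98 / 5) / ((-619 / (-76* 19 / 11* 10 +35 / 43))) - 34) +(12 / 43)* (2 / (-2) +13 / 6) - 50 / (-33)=749092 / 79851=9.38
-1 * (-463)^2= -214369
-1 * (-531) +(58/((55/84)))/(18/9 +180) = 380013/715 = 531.49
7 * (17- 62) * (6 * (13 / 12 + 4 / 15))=-5103 / 2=-2551.50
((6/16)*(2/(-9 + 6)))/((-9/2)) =1/18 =0.06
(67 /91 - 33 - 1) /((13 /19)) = -57513 /1183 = -48.62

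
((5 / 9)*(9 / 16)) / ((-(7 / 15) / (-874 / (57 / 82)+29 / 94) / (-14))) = -8862025 / 752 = -11784.61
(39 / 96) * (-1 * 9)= -117 / 32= -3.66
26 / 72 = 13 / 36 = 0.36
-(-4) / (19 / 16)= 64 / 19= 3.37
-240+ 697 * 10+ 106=6836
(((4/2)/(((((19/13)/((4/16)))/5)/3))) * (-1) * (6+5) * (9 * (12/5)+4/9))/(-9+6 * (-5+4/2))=70928/1539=46.09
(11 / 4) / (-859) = -11 / 3436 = -0.00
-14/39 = -0.36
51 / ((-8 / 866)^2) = 9561939 / 16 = 597621.19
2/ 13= 0.15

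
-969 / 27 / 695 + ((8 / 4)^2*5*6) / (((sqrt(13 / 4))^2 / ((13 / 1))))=3002077 / 6255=479.95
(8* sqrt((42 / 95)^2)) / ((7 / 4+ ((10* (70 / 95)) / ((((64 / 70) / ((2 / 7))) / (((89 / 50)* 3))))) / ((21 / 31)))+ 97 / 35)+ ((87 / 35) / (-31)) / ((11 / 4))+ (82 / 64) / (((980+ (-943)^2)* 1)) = 5201661315658109 / 41010008846341920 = 0.13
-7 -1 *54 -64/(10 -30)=-289/5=-57.80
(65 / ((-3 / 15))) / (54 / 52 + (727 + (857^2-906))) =-8450 / 19091047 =-0.00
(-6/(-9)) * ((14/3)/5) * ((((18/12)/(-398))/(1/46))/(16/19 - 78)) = 3059/2188005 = 0.00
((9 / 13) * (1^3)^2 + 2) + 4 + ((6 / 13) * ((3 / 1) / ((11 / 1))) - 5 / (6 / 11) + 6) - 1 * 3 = 43 / 66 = 0.65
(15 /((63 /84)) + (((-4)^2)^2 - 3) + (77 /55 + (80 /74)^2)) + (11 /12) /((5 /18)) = 3817713 /13690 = 278.87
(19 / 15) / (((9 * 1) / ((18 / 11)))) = 38 / 165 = 0.23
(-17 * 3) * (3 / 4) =-153 / 4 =-38.25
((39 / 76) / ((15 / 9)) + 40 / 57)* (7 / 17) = 8057 / 19380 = 0.42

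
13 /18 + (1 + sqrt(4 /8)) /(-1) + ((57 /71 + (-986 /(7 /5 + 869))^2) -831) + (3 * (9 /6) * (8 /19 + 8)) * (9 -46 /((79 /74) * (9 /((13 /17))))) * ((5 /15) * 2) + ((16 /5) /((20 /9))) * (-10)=-946655425228289 /1335735336960 -sqrt(2) /2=-709.42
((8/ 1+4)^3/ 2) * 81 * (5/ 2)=174960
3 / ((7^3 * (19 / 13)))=39 / 6517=0.01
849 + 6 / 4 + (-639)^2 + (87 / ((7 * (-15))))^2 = 1002471857 / 2450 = 409172.19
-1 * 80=-80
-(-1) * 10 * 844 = 8440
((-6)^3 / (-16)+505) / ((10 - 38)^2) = 1037 / 1568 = 0.66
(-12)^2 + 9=153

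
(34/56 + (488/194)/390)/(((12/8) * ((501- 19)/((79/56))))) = 25672709/21443254560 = 0.00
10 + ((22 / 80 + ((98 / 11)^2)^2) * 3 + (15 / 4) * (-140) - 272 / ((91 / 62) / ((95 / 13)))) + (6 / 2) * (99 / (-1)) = 11593704396719 / 692812120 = 16734.27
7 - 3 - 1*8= -4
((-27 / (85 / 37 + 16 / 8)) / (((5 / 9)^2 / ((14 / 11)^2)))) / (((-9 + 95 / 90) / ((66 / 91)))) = 81566352 / 27094925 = 3.01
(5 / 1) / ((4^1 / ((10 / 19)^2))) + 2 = 2.35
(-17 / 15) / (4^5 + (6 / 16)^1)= -136 / 122925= -0.00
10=10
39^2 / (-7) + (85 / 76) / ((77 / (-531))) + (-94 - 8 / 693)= -16801619 / 52668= -319.01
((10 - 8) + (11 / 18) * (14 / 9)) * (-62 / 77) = -14818 / 6237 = -2.38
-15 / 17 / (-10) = 3 / 34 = 0.09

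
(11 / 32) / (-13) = -11 / 416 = -0.03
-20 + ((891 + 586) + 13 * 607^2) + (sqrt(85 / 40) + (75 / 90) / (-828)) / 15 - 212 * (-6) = sqrt(34) / 60 + 71428403663 / 14904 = 4792566.10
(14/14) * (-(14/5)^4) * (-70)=537824/125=4302.59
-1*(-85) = 85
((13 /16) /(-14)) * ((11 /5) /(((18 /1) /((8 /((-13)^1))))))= 11 /2520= 0.00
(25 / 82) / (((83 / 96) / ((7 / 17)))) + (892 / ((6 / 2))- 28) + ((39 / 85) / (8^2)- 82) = 10412385991 / 55536960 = 187.49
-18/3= -6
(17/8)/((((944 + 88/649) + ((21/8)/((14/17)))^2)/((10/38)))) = 160480/273859977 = 0.00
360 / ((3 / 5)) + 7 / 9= 5407 / 9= 600.78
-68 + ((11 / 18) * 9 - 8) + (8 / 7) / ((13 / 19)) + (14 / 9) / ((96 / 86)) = -1325525 / 19656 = -67.44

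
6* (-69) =-414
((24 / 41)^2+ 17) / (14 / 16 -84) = -233224 / 1117865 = -0.21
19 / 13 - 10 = -111 / 13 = -8.54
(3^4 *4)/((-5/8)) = -2592/5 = -518.40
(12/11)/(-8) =-3/22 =-0.14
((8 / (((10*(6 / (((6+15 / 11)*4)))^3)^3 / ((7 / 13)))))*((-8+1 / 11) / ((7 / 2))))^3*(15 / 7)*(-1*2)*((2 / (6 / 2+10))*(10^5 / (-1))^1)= -120395563692522582202969593405753121944654571667554566144 / 436075830926456594497188244760771565875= -276088595501242254.67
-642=-642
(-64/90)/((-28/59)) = 472/315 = 1.50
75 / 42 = 25 / 14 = 1.79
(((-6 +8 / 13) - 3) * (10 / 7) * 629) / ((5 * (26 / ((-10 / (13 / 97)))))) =4324.35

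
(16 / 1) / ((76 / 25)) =100 / 19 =5.26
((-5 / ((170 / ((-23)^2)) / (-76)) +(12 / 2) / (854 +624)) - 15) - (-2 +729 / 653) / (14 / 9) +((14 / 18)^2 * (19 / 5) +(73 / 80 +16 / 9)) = 436505124050497 / 372117065040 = 1173.03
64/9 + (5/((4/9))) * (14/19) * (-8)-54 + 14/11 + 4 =-203020/1881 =-107.93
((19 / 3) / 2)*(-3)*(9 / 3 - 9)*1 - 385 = -328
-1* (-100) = 100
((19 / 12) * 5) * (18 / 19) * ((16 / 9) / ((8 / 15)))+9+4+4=42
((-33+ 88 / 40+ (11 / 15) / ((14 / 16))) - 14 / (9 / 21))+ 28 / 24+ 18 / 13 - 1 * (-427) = 1001699 / 2730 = 366.92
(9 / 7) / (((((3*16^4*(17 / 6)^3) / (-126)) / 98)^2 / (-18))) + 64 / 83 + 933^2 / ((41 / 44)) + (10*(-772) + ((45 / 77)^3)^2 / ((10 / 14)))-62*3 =4750869641051947773668189694259037 / 5128988169551891854134345728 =926278.14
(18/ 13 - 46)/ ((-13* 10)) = 58/ 169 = 0.34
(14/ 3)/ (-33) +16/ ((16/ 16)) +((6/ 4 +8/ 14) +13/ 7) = 27425/ 1386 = 19.79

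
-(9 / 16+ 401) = -6425 / 16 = -401.56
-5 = -5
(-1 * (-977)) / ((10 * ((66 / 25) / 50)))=122125 / 66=1850.38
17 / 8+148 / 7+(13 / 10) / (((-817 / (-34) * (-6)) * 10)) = 79838231 / 3431400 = 23.27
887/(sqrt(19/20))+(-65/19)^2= 4225/361+1774* sqrt(95)/19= 921.75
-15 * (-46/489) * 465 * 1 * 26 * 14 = 38929800/163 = 238833.13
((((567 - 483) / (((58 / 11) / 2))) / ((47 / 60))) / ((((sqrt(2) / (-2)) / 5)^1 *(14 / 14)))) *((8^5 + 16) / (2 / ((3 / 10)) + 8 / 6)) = -1135965600 *sqrt(2) / 1363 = -1178648.54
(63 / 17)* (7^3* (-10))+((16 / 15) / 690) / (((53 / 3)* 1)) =-19756028114 / 1554225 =-12711.18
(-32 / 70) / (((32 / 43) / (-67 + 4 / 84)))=30229 / 735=41.13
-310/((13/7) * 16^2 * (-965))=217/321152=0.00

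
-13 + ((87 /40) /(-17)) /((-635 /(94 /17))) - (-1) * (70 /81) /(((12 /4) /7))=-9795037073 /891882900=-10.98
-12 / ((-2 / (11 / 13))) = 66 / 13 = 5.08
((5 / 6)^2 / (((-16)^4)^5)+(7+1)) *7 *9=2437194452343092416207650991 / 4835703278458516698824704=504.00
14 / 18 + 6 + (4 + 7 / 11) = 1130 / 99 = 11.41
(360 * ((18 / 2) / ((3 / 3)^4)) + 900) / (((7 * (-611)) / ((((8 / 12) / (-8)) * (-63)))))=-3105 / 611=-5.08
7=7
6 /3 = 2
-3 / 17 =-0.18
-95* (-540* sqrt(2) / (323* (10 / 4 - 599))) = -5400* sqrt(2) / 20281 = -0.38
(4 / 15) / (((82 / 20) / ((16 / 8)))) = 16 / 123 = 0.13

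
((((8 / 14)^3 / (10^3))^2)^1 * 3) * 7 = 192 / 262609375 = 0.00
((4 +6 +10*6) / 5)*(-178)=-2492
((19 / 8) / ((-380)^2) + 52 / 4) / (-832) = -790401 / 50585600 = -0.02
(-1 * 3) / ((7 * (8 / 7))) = -0.38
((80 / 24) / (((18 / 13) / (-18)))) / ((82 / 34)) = -2210 / 123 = -17.97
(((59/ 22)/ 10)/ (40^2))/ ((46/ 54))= 1593/ 8096000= 0.00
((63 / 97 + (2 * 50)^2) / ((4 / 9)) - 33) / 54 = 2905921 / 6984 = 416.08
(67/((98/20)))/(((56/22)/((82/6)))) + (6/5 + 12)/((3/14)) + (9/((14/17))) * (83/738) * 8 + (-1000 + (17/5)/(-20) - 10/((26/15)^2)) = -612213910837/712994100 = -858.65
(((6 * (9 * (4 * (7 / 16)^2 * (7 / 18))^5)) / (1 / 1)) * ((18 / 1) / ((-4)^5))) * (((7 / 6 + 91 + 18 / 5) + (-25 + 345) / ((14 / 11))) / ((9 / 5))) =-0.43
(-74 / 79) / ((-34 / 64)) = 2368 / 1343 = 1.76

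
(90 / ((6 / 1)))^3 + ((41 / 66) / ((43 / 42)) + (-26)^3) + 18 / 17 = -114176848 / 8041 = -14199.33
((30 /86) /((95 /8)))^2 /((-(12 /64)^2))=-16384 /667489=-0.02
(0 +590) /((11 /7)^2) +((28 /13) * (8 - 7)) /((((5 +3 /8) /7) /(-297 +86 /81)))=-3238953998 /5478759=-591.18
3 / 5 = 0.60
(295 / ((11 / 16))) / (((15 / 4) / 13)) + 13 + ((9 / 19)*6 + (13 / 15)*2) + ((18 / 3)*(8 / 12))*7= 4806239 / 3135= 1533.09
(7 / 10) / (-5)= -7 / 50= -0.14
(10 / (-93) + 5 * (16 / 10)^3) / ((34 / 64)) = 1515712 / 39525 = 38.35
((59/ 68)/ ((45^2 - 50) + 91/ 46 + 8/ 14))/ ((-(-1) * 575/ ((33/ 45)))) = 0.00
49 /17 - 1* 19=-274 /17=-16.12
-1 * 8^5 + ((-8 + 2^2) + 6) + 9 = -32757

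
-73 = -73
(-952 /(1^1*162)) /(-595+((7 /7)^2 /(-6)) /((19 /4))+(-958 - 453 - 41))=9044 /3150387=0.00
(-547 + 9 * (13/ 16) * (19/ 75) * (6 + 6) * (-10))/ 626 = -7693/ 6260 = -1.23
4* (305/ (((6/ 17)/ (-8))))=-27653.33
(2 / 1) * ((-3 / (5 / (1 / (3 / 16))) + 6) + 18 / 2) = 118 / 5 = 23.60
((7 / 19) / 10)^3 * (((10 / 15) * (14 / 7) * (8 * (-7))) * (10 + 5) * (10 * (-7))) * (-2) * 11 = -2958032 / 34295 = -86.25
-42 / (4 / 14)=-147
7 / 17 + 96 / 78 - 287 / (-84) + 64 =183145 / 2652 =69.06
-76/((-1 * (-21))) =-76/21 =-3.62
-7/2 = -3.50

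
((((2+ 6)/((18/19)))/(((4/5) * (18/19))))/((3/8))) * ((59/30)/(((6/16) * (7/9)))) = 340784/1701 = 200.34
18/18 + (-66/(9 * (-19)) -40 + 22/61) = -133007/3477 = -38.25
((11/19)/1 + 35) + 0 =676/19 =35.58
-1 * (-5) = 5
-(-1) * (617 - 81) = 536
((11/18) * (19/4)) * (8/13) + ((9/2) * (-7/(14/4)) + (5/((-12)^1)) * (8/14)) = -7.45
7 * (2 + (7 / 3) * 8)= 434 / 3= 144.67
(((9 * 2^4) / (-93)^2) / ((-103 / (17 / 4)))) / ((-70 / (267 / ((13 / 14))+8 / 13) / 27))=3438828 / 45037265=0.08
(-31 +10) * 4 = -84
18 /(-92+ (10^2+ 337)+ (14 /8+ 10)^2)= 288 /7729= 0.04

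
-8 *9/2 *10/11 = -360/11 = -32.73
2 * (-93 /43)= -4.33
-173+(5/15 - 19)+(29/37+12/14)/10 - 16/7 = -43021/222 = -193.79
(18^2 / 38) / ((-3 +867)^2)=1 / 87552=0.00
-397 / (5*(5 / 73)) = -28981 / 25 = -1159.24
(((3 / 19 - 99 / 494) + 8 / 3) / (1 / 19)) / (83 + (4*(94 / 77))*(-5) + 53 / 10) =1497265 / 1918449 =0.78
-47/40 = -1.18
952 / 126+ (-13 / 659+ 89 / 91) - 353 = -185926409 / 539721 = -344.49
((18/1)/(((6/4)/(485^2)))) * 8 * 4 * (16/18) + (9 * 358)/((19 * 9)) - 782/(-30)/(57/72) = 22882702754/285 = 80290185.10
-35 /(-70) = 1 /2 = 0.50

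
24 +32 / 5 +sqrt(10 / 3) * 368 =152 / 5 +368 * sqrt(30) / 3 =702.27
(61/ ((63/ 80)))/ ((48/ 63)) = 305/ 3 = 101.67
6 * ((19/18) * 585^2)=2167425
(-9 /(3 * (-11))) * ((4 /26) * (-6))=-36 /143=-0.25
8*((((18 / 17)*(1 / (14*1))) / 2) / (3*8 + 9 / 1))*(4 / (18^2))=4 / 35343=0.00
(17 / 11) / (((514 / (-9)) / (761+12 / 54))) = -116467 / 5654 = -20.60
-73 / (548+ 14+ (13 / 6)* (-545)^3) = 438 / 2104418753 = 0.00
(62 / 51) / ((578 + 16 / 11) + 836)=341 / 397035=0.00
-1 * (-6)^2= -36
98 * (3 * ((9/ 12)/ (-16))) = -441/ 32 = -13.78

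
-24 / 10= -12 / 5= -2.40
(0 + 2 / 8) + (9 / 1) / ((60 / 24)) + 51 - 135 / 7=4979 / 140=35.56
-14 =-14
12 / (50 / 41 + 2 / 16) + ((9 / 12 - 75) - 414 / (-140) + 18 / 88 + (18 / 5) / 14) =-100102 / 1617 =-61.91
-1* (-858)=858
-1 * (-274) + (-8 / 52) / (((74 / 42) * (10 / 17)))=658613 / 2405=273.85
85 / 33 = 2.58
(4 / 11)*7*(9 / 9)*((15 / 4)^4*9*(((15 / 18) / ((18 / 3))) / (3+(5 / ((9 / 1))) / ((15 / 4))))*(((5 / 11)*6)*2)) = 143521875 / 131648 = 1090.19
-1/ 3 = -0.33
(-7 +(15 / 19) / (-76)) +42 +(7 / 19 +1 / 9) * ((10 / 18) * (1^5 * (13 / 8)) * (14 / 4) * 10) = 2932375 / 58482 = 50.14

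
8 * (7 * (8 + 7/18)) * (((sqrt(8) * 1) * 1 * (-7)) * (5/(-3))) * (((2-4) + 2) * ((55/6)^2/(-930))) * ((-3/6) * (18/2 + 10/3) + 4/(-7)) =0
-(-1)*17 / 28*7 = 17 / 4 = 4.25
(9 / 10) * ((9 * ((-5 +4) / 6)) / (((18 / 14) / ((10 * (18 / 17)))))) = -189 / 17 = -11.12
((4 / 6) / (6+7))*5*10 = 100 / 39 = 2.56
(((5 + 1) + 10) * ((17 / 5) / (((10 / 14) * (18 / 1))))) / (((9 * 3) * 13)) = 952 / 78975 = 0.01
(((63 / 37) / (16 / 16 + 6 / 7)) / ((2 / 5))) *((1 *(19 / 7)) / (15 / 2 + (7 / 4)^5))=3064320 / 11778247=0.26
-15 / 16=-0.94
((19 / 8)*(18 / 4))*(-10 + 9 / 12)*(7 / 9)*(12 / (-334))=14763 / 5344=2.76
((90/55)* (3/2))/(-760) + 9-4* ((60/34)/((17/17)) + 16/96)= 542023/426360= 1.27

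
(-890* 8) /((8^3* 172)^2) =-445 /484704256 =-0.00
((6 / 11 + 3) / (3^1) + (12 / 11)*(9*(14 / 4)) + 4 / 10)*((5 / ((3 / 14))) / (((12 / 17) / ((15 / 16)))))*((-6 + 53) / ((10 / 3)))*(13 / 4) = 143745693 / 2816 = 51046.06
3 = 3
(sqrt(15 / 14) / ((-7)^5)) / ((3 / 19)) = -19 * sqrt(210) / 705894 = -0.00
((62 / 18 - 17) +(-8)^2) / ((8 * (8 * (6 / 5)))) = 1135 / 1728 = 0.66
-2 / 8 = -1 / 4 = -0.25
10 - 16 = -6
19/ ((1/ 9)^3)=13851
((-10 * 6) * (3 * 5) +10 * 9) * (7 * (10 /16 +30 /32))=-70875 /8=-8859.38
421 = 421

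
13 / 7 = 1.86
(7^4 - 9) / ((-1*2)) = -1196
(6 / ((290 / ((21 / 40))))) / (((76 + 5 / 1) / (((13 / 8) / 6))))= 0.00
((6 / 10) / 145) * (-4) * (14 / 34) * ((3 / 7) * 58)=-72 / 425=-0.17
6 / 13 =0.46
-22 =-22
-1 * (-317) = 317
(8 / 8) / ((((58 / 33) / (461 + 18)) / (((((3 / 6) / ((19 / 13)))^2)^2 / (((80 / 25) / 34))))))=38374416795 / 967503104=39.66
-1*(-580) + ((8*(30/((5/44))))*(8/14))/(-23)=84932/161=527.53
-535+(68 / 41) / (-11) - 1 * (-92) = -199861 / 451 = -443.15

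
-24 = -24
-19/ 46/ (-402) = 0.00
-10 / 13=-0.77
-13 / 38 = -0.34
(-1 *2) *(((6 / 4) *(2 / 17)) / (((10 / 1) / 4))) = -12 / 85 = -0.14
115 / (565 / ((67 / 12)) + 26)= 7705 / 8522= 0.90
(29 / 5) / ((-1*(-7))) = 29 / 35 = 0.83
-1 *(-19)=19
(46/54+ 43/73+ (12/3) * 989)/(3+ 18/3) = 7800116/17739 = 439.72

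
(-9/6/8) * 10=-15/8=-1.88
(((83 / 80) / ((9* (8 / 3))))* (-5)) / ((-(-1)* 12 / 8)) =-83 / 576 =-0.14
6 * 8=48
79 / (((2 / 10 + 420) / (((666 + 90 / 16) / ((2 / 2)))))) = 2122335 / 16808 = 126.27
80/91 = 0.88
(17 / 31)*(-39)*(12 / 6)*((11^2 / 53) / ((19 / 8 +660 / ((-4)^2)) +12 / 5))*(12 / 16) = -4813380 / 3024763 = -1.59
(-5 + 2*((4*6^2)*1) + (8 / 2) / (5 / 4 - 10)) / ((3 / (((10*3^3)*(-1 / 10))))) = -2542.89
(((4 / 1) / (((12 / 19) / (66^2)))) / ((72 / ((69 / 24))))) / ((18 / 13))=687401 / 864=795.60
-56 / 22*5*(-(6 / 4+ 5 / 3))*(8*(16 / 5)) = 34048 / 33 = 1031.76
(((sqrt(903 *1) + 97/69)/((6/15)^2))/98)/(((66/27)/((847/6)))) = 26675/5152 + 825 *sqrt(903)/224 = 115.85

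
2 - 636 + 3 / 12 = -2535 / 4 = -633.75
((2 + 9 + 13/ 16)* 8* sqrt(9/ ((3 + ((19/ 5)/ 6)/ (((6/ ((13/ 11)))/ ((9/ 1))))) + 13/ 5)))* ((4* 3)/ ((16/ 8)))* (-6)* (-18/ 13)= 122472* sqrt(81345)/ 6409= 5450.19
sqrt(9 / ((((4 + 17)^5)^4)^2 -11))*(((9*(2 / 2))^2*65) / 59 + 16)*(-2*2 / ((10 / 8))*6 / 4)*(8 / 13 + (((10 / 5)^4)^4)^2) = -12480367510112544*sqrt(77405494483928356601681434130536198019976749447352790) / 148425035672932623783724149945303159703305417065298974825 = -0.00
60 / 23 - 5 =-55 / 23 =-2.39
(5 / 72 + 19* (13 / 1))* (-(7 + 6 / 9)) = -1894.20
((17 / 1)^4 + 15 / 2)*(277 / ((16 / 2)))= 46274789 / 16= 2892174.31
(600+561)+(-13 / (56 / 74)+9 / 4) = 16045 / 14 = 1146.07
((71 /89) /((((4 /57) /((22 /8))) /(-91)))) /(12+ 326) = -8.42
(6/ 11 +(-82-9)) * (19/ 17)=-18905/ 187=-101.10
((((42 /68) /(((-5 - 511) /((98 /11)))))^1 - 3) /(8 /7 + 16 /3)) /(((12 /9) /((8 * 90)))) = -274527225 /1093576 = -251.04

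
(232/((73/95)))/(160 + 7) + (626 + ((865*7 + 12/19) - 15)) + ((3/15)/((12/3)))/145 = 4479351733029/671724100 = 6668.44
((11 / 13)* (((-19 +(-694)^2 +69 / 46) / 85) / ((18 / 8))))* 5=415514 / 39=10654.21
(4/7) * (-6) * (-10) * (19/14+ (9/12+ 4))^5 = 2193167547765/7529536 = 291275.26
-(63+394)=-457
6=6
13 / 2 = 6.50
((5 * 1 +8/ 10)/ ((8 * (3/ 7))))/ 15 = 203/ 1800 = 0.11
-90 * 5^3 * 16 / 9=-20000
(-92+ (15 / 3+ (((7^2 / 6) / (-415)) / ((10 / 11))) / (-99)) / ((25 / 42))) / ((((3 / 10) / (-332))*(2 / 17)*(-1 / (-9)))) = 2654079338 / 375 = 7077544.90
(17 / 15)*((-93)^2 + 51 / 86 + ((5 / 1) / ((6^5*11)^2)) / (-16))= 9802.87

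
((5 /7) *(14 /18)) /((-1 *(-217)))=5 /1953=0.00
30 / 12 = 2.50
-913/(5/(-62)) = 56606/5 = 11321.20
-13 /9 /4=-0.36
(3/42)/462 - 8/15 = -17243/32340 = -0.53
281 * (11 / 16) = 3091 / 16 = 193.19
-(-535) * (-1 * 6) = -3210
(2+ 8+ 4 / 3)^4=1336336 / 81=16497.98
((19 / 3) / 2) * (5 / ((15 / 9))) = 19 / 2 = 9.50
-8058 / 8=-4029 / 4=-1007.25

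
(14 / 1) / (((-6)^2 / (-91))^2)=57967 / 648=89.46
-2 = -2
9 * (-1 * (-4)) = 36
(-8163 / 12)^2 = 462740.06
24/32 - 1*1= -1/4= -0.25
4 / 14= 2 / 7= 0.29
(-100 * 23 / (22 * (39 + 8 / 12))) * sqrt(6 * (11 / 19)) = -3450 * sqrt(1254) / 24871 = -4.91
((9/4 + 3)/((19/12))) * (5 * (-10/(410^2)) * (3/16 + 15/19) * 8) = -0.01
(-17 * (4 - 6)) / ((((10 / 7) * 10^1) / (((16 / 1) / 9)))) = 952 / 225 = 4.23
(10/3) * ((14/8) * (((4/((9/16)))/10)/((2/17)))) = 952/27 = 35.26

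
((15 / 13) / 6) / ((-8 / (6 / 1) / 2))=-15 / 52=-0.29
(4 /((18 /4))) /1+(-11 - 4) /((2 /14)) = -937 /9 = -104.11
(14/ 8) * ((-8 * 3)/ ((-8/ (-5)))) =-105/ 4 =-26.25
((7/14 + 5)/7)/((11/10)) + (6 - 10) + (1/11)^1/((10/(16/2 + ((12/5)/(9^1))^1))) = -18541/5775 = -3.21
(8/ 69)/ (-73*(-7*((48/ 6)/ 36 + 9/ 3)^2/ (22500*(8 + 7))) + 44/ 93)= 2259900000/ 9528262463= 0.24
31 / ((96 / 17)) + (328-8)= 31247 / 96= 325.49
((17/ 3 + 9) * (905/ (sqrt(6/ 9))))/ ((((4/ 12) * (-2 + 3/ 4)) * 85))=-15928 * sqrt(6)/ 85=-459.01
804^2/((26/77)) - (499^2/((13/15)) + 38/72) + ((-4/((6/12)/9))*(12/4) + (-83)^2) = 58814981/36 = 1633749.47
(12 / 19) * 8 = 96 / 19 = 5.05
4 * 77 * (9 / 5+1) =4312 / 5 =862.40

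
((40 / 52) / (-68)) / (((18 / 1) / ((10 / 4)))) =-25 / 15912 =-0.00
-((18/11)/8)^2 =-81/1936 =-0.04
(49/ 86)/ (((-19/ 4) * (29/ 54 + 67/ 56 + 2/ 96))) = -296352/ 4334185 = -0.07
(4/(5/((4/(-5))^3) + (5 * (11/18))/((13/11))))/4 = -7488/53765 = -0.14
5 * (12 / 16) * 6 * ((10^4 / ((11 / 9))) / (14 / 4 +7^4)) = 1350000 / 17633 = 76.56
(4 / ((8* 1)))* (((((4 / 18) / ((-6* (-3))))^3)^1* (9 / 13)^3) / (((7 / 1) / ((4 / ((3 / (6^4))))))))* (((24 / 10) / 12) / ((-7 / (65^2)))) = -160 / 17199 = -0.01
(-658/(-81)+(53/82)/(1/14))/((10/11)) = 627319/33210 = 18.89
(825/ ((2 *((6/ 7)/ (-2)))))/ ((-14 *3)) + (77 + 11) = 1331/ 12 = 110.92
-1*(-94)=94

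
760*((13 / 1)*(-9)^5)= -583404120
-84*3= -252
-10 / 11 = -0.91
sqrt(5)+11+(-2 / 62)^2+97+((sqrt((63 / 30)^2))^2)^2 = sqrt(5)+1224786241 / 9610000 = 129.69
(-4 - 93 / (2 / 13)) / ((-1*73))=1217 / 146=8.34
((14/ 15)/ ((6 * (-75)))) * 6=-14/ 1125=-0.01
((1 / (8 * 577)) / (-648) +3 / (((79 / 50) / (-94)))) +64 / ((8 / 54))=59907112625 / 236302272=253.52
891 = 891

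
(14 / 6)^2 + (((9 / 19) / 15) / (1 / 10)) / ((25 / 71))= 27109 / 4275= 6.34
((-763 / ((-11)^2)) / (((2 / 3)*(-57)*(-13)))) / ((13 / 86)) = -32809 / 388531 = -0.08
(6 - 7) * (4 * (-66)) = 264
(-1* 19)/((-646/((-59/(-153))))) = 59/5202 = 0.01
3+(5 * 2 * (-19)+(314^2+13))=98422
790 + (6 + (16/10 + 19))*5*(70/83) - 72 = 68904/83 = 830.17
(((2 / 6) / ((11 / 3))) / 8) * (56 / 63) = 1 / 99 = 0.01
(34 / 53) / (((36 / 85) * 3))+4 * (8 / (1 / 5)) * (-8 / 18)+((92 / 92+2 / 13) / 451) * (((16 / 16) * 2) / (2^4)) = -4739041435 / 67119624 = -70.61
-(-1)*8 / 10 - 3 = -2.20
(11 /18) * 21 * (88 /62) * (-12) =-6776 /31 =-218.58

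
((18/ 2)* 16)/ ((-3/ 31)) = -1488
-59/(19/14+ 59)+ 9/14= -0.33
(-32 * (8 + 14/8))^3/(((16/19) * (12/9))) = -27049464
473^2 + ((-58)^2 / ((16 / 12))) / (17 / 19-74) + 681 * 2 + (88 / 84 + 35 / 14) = 4376517455 / 19446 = 225060.04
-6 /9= -2 /3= -0.67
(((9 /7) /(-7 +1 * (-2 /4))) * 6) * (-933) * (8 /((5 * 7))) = 268704 /1225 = 219.35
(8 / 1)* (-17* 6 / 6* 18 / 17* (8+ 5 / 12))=-1212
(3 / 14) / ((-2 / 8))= -6 / 7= -0.86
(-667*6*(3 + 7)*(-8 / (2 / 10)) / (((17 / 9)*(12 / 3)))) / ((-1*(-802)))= 1800900 / 6817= 264.18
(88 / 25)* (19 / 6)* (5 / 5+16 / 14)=836 / 35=23.89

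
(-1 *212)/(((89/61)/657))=-8496324/89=-95464.31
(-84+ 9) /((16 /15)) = -1125 /16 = -70.31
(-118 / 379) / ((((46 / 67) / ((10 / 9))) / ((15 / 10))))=-19765 / 26151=-0.76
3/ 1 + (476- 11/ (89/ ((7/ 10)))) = 426233/ 890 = 478.91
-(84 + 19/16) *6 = -511.12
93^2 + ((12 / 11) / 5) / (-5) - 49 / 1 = 8599.96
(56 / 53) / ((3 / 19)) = 1064 / 159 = 6.69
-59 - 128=-187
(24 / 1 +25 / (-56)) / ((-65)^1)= -1319 / 3640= -0.36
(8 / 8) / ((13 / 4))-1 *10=-126 / 13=-9.69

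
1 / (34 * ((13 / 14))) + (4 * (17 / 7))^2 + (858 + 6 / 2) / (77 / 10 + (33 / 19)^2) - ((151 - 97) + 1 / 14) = 101107418285 / 837883046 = 120.67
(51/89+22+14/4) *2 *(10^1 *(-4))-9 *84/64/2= -5957301/2848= -2091.75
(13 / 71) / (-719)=-13 / 51049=-0.00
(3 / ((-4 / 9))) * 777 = -20979 / 4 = -5244.75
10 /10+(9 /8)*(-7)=-55 /8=-6.88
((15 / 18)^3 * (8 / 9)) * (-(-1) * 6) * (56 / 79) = 14000 / 6399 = 2.19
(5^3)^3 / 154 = 1953125 / 154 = 12682.63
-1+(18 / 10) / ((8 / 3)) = -13 / 40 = -0.32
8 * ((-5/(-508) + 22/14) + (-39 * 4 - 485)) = -4547546/889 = -5115.35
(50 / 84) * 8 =4.76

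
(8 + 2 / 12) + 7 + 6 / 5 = 491 / 30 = 16.37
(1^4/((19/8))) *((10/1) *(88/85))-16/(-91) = 133296/29393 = 4.53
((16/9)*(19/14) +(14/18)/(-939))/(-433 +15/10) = -285358/51052491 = -0.01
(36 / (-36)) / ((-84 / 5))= 5 / 84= 0.06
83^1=83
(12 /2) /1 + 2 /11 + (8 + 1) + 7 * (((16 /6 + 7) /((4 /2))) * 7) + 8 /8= 16699 /66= 253.02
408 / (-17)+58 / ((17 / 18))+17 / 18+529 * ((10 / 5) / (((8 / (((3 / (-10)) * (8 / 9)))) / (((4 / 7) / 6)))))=41647 / 1190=35.00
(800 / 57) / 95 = 160 / 1083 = 0.15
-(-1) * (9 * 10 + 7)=97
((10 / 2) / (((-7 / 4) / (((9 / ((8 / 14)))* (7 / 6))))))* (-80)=4200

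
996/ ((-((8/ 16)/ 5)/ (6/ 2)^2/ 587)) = -52618680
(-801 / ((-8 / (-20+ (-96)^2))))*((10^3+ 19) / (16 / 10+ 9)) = 9382437405 / 106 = 88513560.42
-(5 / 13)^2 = -25 / 169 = -0.15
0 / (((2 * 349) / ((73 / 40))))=0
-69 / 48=-23 / 16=-1.44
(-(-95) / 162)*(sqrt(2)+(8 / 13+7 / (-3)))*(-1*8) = 25460 / 3159- 380*sqrt(2) / 81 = 1.42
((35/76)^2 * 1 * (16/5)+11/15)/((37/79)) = 604034/200355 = 3.01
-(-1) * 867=867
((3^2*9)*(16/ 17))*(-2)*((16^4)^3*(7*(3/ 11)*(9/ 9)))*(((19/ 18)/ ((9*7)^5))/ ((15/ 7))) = -85568392920039424/ 2104145505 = -40666575.92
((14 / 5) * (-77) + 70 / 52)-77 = -291.25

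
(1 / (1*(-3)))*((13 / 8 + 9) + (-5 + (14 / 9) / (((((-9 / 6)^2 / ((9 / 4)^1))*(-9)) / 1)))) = -3533 / 1944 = -1.82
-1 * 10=-10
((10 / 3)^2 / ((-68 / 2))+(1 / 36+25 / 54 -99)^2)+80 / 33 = 21170790907 / 2181168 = 9706.17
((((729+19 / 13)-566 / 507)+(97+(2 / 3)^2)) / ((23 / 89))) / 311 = 10.29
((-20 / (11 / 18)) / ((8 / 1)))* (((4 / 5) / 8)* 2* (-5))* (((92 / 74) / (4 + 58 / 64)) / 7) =0.15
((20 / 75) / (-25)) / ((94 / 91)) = -182 / 17625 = -0.01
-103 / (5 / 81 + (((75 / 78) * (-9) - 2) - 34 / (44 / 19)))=1193049 / 292748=4.08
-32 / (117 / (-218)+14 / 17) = -118592 / 1063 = -111.56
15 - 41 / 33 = 454 / 33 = 13.76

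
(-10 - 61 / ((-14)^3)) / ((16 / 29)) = -793991 / 43904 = -18.08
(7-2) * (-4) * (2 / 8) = -5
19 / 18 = 1.06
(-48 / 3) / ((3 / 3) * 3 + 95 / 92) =-1472 / 371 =-3.97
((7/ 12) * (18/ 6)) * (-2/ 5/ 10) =-7/ 100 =-0.07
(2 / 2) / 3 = 1 / 3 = 0.33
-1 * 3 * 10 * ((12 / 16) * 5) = -225 / 2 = -112.50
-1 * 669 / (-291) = 223 / 97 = 2.30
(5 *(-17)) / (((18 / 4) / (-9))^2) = -340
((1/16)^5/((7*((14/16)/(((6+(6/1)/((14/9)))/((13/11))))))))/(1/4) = 759/146112512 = 0.00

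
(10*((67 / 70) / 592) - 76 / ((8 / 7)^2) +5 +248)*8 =403685 / 259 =1558.63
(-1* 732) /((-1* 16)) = 183 /4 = 45.75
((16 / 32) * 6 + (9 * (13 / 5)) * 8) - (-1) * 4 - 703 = -2544 / 5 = -508.80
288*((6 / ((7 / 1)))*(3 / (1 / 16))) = 11849.14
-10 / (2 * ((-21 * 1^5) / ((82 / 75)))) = 82 / 315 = 0.26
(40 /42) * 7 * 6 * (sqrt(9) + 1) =160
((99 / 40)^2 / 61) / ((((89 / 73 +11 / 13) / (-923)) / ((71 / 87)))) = -203177399139 / 5547584000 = -36.62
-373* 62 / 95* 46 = -1063796 / 95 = -11197.85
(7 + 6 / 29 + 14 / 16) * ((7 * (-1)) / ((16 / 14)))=-91875 / 1856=-49.50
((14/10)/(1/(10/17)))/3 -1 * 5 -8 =-649/51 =-12.73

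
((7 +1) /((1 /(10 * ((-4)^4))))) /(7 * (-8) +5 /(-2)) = -40960 /117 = -350.09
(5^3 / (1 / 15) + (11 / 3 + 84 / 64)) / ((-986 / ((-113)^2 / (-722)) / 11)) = 12674879701 / 34170816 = 370.93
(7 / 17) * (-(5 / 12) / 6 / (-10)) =7 / 2448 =0.00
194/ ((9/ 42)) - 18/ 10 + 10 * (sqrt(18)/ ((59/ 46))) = 1380 * sqrt(2)/ 59 + 13553/ 15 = 936.61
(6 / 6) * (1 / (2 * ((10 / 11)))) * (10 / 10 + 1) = 11 / 10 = 1.10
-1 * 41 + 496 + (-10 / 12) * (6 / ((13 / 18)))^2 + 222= 104693 / 169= 619.49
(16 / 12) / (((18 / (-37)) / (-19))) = 1406 / 27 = 52.07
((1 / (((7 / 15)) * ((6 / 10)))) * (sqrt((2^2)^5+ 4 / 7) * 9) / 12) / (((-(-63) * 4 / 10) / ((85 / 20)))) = 14.46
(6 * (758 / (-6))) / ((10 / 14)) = -5306 / 5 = -1061.20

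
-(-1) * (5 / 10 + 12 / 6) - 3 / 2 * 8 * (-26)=629 / 2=314.50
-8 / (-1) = 8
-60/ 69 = -20/ 23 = -0.87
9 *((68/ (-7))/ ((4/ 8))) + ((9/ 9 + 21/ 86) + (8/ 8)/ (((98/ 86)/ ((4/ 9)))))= -6569653/ 37926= -173.22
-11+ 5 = -6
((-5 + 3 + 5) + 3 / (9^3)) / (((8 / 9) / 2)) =365 / 54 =6.76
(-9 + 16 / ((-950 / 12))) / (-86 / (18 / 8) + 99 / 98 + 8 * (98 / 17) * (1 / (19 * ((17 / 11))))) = 1114159158 / 4315343575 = 0.26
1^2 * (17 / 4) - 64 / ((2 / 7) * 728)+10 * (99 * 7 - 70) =6233.94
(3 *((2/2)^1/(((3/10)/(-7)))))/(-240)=7/24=0.29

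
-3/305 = -0.01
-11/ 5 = -2.20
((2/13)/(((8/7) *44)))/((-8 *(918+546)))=-7/26797056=-0.00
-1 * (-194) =194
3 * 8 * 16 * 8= 3072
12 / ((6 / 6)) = 12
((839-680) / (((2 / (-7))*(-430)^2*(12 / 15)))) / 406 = -159 / 17158720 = -0.00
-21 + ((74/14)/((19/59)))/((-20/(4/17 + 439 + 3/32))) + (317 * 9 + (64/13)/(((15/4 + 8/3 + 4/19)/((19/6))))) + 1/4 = 14064611763877/5684841344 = 2474.06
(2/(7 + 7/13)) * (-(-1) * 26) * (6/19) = 2028/931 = 2.18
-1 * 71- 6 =-77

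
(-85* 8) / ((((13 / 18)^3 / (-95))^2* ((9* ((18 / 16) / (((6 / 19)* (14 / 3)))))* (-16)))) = 1898805888000 / 4826809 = 393387.41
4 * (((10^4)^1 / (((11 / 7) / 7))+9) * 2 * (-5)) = -19603960 / 11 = -1782178.18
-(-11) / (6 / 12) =22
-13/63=-0.21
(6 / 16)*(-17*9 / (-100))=459 / 800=0.57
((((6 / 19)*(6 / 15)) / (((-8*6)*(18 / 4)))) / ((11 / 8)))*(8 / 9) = -32 / 84645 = -0.00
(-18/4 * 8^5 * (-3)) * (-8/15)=-1179648/5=-235929.60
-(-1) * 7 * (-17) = -119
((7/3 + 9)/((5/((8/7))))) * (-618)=-56032/35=-1600.91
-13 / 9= -1.44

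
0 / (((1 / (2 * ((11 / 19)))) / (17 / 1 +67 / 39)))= 0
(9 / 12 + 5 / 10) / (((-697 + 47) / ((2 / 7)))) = -1 / 1820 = -0.00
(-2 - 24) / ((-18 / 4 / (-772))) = -4460.44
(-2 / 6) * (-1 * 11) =11 / 3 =3.67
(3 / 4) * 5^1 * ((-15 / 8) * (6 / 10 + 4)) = -1035 / 32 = -32.34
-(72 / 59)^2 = -5184 / 3481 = -1.49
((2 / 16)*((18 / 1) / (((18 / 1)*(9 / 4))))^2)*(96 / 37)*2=128 / 999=0.13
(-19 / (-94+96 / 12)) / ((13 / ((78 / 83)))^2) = 342 / 296227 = 0.00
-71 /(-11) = 71 /11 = 6.45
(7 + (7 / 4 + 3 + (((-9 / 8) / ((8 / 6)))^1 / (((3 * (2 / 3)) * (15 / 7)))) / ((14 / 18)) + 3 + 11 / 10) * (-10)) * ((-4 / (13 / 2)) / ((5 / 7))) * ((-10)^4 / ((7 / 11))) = 13898500 / 13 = 1069115.38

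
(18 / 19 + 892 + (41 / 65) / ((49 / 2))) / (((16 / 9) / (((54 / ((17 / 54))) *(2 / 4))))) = 88636269087 / 2057510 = 43079.39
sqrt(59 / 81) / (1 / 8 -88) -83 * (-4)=332 -8 * sqrt(59) / 6327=331.99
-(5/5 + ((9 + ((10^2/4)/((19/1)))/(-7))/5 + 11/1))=-9152/665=-13.76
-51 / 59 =-0.86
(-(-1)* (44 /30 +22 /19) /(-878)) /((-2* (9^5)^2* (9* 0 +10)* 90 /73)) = 13651 /392624127298003500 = 0.00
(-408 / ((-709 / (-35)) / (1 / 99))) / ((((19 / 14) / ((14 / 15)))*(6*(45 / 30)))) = -186592 / 12002661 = -0.02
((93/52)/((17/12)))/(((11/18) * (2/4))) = 10044/2431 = 4.13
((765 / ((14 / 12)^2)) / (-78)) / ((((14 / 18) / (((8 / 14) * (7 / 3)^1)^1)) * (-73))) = 55080 / 325507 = 0.17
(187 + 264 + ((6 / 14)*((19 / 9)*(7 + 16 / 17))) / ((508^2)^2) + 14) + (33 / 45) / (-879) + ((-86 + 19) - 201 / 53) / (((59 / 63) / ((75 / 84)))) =129883477756186848610097 / 326745658590968090880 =397.51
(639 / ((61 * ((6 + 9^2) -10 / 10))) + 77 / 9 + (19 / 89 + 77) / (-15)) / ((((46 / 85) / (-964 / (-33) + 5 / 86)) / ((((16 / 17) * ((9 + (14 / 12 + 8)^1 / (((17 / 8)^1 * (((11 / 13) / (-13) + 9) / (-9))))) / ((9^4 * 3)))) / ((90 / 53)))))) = 1300486078409414519 / 51969610075624543665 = 0.03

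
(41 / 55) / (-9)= -41 / 495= -0.08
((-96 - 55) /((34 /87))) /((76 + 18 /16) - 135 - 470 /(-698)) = 18339252 /2715019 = 6.75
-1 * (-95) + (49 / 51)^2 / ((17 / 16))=4239031 / 44217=95.87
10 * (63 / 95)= 6.63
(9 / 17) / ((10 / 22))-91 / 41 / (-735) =17092 / 14637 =1.17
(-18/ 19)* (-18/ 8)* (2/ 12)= 27/ 76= 0.36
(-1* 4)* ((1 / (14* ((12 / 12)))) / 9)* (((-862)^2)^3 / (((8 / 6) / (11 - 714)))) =144201216546875358176 / 21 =6866724597470255151.24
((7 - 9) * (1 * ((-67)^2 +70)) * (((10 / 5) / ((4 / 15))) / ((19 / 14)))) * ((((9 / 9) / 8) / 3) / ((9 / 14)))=-1116955 / 342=-3265.95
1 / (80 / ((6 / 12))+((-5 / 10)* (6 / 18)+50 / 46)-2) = 138 / 21931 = 0.01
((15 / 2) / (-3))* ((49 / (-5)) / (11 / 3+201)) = 147 / 1228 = 0.12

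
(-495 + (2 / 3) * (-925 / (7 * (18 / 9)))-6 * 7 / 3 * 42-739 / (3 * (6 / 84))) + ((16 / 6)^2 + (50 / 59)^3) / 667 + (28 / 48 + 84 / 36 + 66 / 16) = -4568.66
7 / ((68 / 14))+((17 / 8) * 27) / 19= 11527 / 2584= 4.46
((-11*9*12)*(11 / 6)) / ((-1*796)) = 1089 / 398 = 2.74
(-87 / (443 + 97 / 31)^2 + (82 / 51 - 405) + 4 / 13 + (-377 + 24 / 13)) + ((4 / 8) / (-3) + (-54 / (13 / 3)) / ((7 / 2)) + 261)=-51383381119393 / 98630996100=-520.97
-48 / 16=-3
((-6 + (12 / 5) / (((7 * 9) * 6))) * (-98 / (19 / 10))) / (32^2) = 413 / 1368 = 0.30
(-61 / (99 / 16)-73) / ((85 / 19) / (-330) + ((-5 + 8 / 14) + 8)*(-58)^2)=-2181998 / 316383843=-0.01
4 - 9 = -5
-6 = -6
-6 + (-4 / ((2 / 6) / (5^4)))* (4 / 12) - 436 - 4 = -2946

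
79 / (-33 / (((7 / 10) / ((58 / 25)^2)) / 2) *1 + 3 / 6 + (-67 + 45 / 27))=-414750 / 3004663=-0.14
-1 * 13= -13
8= 8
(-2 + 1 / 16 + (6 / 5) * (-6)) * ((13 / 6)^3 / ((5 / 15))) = -1606007 / 5760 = -278.82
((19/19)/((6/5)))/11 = 0.08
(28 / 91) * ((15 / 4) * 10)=150 / 13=11.54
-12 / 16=-3 / 4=-0.75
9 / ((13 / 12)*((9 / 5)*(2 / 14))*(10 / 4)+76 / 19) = 504 / 263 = 1.92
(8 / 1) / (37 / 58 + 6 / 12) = 232 / 33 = 7.03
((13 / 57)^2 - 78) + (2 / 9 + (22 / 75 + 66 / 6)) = -1798658 / 27075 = -66.43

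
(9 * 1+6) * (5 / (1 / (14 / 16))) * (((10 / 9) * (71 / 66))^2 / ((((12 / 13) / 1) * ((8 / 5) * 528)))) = 1433534375 / 11923034112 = 0.12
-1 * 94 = -94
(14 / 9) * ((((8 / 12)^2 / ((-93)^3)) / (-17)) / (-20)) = -14 / 5537997945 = -0.00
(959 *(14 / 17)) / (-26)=-6713 / 221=-30.38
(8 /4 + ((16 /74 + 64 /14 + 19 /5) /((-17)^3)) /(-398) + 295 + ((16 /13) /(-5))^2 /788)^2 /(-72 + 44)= -15673219499808694405600499901562921 /4975114849733228624296051270000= -3150.32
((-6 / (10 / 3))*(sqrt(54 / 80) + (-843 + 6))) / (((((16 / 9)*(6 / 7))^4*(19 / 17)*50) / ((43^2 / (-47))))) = -46050142549509 / 234094592000 + 165054274371*sqrt(30) / 4681891840000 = -196.52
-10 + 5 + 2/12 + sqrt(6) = -29/6 + sqrt(6) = -2.38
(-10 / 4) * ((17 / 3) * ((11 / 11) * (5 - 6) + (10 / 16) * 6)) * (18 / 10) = -70.12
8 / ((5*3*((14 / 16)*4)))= 16 / 105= 0.15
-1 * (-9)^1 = 9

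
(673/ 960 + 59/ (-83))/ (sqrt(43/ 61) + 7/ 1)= -0.00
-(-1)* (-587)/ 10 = -587/ 10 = -58.70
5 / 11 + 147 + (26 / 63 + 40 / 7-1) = 152.58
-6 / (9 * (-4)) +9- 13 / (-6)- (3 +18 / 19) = 421 / 57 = 7.39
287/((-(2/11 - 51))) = 5.65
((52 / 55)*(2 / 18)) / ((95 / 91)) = 0.10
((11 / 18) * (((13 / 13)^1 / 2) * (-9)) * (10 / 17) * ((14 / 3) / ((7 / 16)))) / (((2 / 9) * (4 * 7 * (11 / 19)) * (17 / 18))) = -10260 / 2023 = -5.07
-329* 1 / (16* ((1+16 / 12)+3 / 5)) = -4935 / 704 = -7.01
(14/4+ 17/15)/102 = 139/3060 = 0.05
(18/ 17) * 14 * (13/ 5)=3276/ 85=38.54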